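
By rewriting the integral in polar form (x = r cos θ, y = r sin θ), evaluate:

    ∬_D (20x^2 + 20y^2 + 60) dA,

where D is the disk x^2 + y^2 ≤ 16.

The region D is 0 ≤ r ≤ 4, 0 ≤ θ ≤ 2π in polar coordinates, where x = r cos(θ), y = r sin(θ), and dA = r dr dθ.

Under the substitution, the integrand becomes 20r^2 + 60, so

    ∬_D (20x^2 + 20y^2 + 60) dA = ∫_{0}^{2π} ∫_{0}^{4} (20r^2 + 60) · r dr dθ.

Inner integral (in r): ∫_{0}^{4} (20r^2 + 60) · r dr = 1760.

Outer integral (in θ): ∫_{0}^{2π} (1760) dθ = 3520π.

Therefore ∬_D (20x^2 + 20y^2 + 60) dA = 3520π.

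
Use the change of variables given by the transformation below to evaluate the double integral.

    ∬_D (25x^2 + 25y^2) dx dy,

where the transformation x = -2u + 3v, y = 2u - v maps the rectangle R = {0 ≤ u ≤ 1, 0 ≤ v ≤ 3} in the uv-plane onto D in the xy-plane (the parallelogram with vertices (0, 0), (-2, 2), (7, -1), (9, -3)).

Compute the Jacobian determinant of (x, y) with respect to (u, v):

    ∂(x,y)/∂(u,v) = | -2  3 | = (-2)(-1) - (3)(2) = -4.
                   | 2  -1 |

Its absolute value is |J| = 4 (the area scaling factor).

Substituting x = -2u + 3v, y = 2u - v into the integrand,

    25x^2 + 25y^2 → 200u^2 - 400u v + 250v^2,

so the integral becomes

    ∬_R (200u^2 - 400u v + 250v^2) · |J| du dv = ∫_0^1 ∫_0^3 (800u^2 - 1600u v + 1000v^2) dv du.

Inner (v): 2400u^2 - 7200u + 9000.
Outer (u): 6200.

Therefore ∬_D (25x^2 + 25y^2) dx dy = 6200.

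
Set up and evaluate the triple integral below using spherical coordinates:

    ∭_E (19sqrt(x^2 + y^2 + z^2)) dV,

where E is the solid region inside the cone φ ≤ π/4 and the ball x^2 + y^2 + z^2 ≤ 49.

In spherical coordinates, x = ρ sin(φ) cos(θ), y = ρ sin(φ) sin(θ), z = ρ cos(φ), and dV = ρ^2 sin(φ) dρ dφ dθ.

The integrand becomes 19ρ, so

    ∭_E (19sqrt(x^2 + y^2 + z^2)) dV = ∫_{0}^{2π} ∫_{0}^{π/4} ∫_{0}^{7} (19ρ) · ρ^2 sin(φ) dρ dφ dθ.

Inner (ρ): 45619sin(φ)/4.
Middle (φ): 45619/4 - 45619sqrt(2)/8.
Outer (θ): 45619π (2 - sqrt(2))/4.

Therefore the triple integral equals 45619π (2 - sqrt(2))/4.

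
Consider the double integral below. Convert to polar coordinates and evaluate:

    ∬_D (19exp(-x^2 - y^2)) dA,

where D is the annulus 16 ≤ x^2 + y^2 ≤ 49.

The region D is 4 ≤ r ≤ 7, 0 ≤ θ ≤ 2π in polar coordinates, where x = r cos(θ), y = r sin(θ), and dA = r dr dθ.

Under the substitution, the integrand becomes 19exp(-r^2), so

    ∬_D (19exp(-x^2 - y^2)) dA = ∫_{0}^{2π} ∫_{4}^{7} (19exp(-r^2)) · r dr dθ.

Inner integral (in r): ∫_{4}^{7} (19exp(-r^2)) · r dr = -(19 - 19exp(33))exp(-49)/2.

Outer integral (in θ): ∫_{0}^{2π} (-(19 - 19exp(33))exp(-49)/2) dθ = -19π (1 - exp(33))exp(-49).

Therefore ∬_D (19exp(-x^2 - y^2)) dA = -19π (1 - exp(33))exp(-49).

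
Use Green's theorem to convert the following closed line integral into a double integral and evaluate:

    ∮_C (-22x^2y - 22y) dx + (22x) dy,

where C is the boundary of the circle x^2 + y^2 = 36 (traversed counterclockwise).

Green's theorem converts the closed line integral into a double integral over the enclosed region D:

    ∮_C P dx + Q dy = ∬_D (∂Q/∂x - ∂P/∂y) dA.

Here P = -22x^2y - 22y, Q = 22x, so

    ∂Q/∂x = 22,    ∂P/∂y = -22x^2 - 22,
    ∂Q/∂x - ∂P/∂y = 22x^2 + 44.

D is the region x^2 + y^2 ≤ 36. Evaluating the double integral:

In polar coordinates (x = r cos θ, y = r sin θ, dA = r dr dθ) the integrand becomes 22r^2cos(θ)^2 + 44, so

    ∬_D (22x^2 + 44) dA = ∫_0^{2π} ∫_0^{6} (22r^2cos(θ)^2 + 44) · r dr dθ.

Inner (r from 0 to 6): 7128cos(θ)^2 + 792.
Outer (θ from 0 to 2π): 8712π.

Therefore ∮_C P dx + Q dy = 8712π.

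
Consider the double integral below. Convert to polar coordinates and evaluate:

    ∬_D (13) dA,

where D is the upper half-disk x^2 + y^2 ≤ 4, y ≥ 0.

The region D is 0 ≤ r ≤ 2, 0 ≤ θ ≤ π in polar coordinates, where x = r cos(θ), y = r sin(θ), and dA = r dr dθ.

Under the substitution, the integrand becomes 13, so

    ∬_D (13) dA = ∫_{0}^{π} ∫_{0}^{2} (13) · r dr dθ.

Inner integral (in r): ∫_{0}^{2} (13) · r dr = 26.

Outer integral (in θ): ∫_{0}^{π} (26) dθ = 26π.

Therefore ∬_D (13) dA = 26π.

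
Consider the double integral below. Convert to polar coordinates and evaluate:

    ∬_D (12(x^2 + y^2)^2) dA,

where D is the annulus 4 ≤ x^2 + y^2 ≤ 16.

The region D is 2 ≤ r ≤ 4, 0 ≤ θ ≤ 2π in polar coordinates, where x = r cos(θ), y = r sin(θ), and dA = r dr dθ.

Under the substitution, the integrand becomes 12r^4, so

    ∬_D (12(x^2 + y^2)^2) dA = ∫_{0}^{2π} ∫_{2}^{4} (12r^4) · r dr dθ.

Inner integral (in r): ∫_{2}^{4} (12r^4) · r dr = 8064.

Outer integral (in θ): ∫_{0}^{2π} (8064) dθ = 16128π.

Therefore ∬_D (12(x^2 + y^2)^2) dA = 16128π.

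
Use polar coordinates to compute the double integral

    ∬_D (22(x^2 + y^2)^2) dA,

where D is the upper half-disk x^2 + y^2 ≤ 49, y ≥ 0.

The region D is 0 ≤ r ≤ 7, 0 ≤ θ ≤ π in polar coordinates, where x = r cos(θ), y = r sin(θ), and dA = r dr dθ.

Under the substitution, the integrand becomes 22r^4, so

    ∬_D (22(x^2 + y^2)^2) dA = ∫_{0}^{π} ∫_{0}^{7} (22r^4) · r dr dθ.

Inner integral (in r): ∫_{0}^{7} (22r^4) · r dr = 1294139/3.

Outer integral (in θ): ∫_{0}^{π} (1294139/3) dθ = 1294139π/3.

Therefore ∬_D (22(x^2 + y^2)^2) dA = 1294139π/3.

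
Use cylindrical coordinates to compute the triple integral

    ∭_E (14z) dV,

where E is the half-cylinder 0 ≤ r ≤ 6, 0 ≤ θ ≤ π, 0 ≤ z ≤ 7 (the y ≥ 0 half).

In cylindrical coordinates, x = r cos(θ), y = r sin(θ), z = z, and dV = r dr dθ dz.

The integrand becomes 14z, so

    ∭_E (14z) dV = ∫_{0}^{π} ∫_{0}^{6} ∫_{0}^{7} (14z) · r dz dr dθ.

Inner (z): 343r.
Middle (r from 0 to 6): 6174.
Outer (θ): 6174π.

Therefore the triple integral equals 6174π.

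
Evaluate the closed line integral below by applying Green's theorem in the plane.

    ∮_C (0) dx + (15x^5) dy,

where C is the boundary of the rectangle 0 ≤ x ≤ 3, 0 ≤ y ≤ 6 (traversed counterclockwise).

Green's theorem converts the closed line integral into a double integral over the enclosed region D:

    ∮_C P dx + Q dy = ∬_D (∂Q/∂x - ∂P/∂y) dA.

Here P = 0, Q = 15x^5, so

    ∂Q/∂x = 75x^4,    ∂P/∂y = 0,
    ∂Q/∂x - ∂P/∂y = 75x^4.

D is the region 0 ≤ x ≤ 3, 0 ≤ y ≤ 6. Evaluating the double integral:

    ∬_D (75x^4) dA = ∫_0^{3} ∫_0^{6} (75x^4) dy dx.

Inner (y from 0 to 6): 450x^4.
Outer (x from 0 to 3): 21870.

Therefore ∮_C P dx + Q dy = 21870.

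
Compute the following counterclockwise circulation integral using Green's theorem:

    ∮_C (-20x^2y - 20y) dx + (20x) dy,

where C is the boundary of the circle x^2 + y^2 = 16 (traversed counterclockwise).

Green's theorem converts the closed line integral into a double integral over the enclosed region D:

    ∮_C P dx + Q dy = ∬_D (∂Q/∂x - ∂P/∂y) dA.

Here P = -20x^2y - 20y, Q = 20x, so

    ∂Q/∂x = 20,    ∂P/∂y = -20x^2 - 20,
    ∂Q/∂x - ∂P/∂y = 20x^2 + 40.

D is the region x^2 + y^2 ≤ 16. Evaluating the double integral:

In polar coordinates (x = r cos θ, y = r sin θ, dA = r dr dθ) the integrand becomes 20r^2cos(θ)^2 + 40, so

    ∬_D (20x^2 + 40) dA = ∫_0^{2π} ∫_0^{4} (20r^2cos(θ)^2 + 40) · r dr dθ.

Inner (r from 0 to 4): 1280cos(θ)^2 + 320.
Outer (θ from 0 to 2π): 1920π.

Therefore ∮_C P dx + Q dy = 1920π.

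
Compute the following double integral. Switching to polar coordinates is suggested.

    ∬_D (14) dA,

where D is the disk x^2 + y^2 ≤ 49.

The region D is 0 ≤ r ≤ 7, 0 ≤ θ ≤ 2π in polar coordinates, where x = r cos(θ), y = r sin(θ), and dA = r dr dθ.

Under the substitution, the integrand becomes 14, so

    ∬_D (14) dA = ∫_{0}^{2π} ∫_{0}^{7} (14) · r dr dθ.

Inner integral (in r): ∫_{0}^{7} (14) · r dr = 343.

Outer integral (in θ): ∫_{0}^{2π} (343) dθ = 686π.

Therefore ∬_D (14) dA = 686π.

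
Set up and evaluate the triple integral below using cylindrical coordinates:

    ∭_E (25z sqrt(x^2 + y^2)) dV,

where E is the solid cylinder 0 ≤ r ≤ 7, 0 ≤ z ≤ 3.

In cylindrical coordinates, x = r cos(θ), y = r sin(θ), z = z, and dV = r dr dθ dz.

The integrand becomes 25r z, so

    ∭_E (25z sqrt(x^2 + y^2)) dV = ∫_{0}^{2π} ∫_{0}^{7} ∫_{0}^{3} (25r z) · r dz dr dθ.

Inner (z): 225r^2/2.
Middle (r from 0 to 7): 25725/2.
Outer (θ): 25725π.

Therefore the triple integral equals 25725π.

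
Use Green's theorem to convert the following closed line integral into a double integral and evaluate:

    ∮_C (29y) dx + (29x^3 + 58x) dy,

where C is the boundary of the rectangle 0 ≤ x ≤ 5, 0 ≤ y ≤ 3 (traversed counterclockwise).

Green's theorem converts the closed line integral into a double integral over the enclosed region D:

    ∮_C P dx + Q dy = ∬_D (∂Q/∂x - ∂P/∂y) dA.

Here P = 29y, Q = 29x^3 + 58x, so

    ∂Q/∂x = 87x^2 + 58,    ∂P/∂y = 29,
    ∂Q/∂x - ∂P/∂y = 87x^2 + 29.

D is the region 0 ≤ x ≤ 5, 0 ≤ y ≤ 3. Evaluating the double integral:

    ∬_D (87x^2 + 29) dA = ∫_0^{5} ∫_0^{3} (87x^2 + 29) dy dx.

Inner (y from 0 to 3): 261x^2 + 87.
Outer (x from 0 to 5): 11310.

Therefore ∮_C P dx + Q dy = 11310.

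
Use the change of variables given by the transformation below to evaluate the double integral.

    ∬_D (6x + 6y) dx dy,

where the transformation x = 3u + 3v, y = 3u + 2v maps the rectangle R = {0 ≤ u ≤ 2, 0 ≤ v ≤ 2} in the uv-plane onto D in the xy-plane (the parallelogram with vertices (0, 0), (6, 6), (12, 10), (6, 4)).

Compute the Jacobian determinant of (x, y) with respect to (u, v):

    ∂(x,y)/∂(u,v) = | 3  3 | = (3)(2) - (3)(3) = -3.
                   | 3  2 |

Its absolute value is |J| = 3 (the area scaling factor).

Substituting x = 3u + 3v, y = 3u + 2v into the integrand,

    6x + 6y → 36u + 30v,

so the integral becomes

    ∬_R (36u + 30v) · |J| du dv = ∫_0^2 ∫_0^2 (108u + 90v) dv du.

Inner (v): 216u + 180.
Outer (u): 792.

Therefore ∬_D (6x + 6y) dx dy = 792.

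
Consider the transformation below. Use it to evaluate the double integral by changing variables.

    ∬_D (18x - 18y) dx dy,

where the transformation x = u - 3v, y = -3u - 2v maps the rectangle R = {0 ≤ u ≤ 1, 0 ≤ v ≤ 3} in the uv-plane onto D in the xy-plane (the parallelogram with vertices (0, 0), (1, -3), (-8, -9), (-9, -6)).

Compute the Jacobian determinant of (x, y) with respect to (u, v):

    ∂(x,y)/∂(u,v) = | 1  -3 | = (1)(-2) - (-3)(-3) = -11.
                   | -3  -2 |

Its absolute value is |J| = 11 (the area scaling factor).

Substituting x = u - 3v, y = -3u - 2v into the integrand,

    18x - 18y → 72u - 18v,

so the integral becomes

    ∬_R (72u - 18v) · |J| du dv = ∫_0^1 ∫_0^3 (792u - 198v) dv du.

Inner (v): 2376u - 891.
Outer (u): 297.

Therefore ∬_D (18x - 18y) dx dy = 297.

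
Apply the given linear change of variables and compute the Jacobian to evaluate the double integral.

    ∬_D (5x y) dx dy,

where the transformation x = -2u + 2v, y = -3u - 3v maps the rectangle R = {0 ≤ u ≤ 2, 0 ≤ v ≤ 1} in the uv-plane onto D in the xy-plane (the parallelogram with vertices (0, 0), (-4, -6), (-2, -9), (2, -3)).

Compute the Jacobian determinant of (x, y) with respect to (u, v):

    ∂(x,y)/∂(u,v) = | -2  2 | = (-2)(-3) - (2)(-3) = 12.
                   | -3  -3 |

Its absolute value is |J| = 12 (the area scaling factor).

Substituting x = -2u + 2v, y = -3u - 3v into the integrand,

    5x y → 30u^2 - 30v^2,

so the integral becomes

    ∬_R (30u^2 - 30v^2) · |J| du dv = ∫_0^2 ∫_0^1 (360u^2 - 360v^2) dv du.

Inner (v): 360u^2 - 120.
Outer (u): 720.

Therefore ∬_D (5x y) dx dy = 720.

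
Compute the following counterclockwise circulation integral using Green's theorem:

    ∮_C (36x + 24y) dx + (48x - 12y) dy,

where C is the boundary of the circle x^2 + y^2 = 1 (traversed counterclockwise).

Green's theorem converts the closed line integral into a double integral over the enclosed region D:

    ∮_C P dx + Q dy = ∬_D (∂Q/∂x - ∂P/∂y) dA.

Here P = 36x + 24y, Q = 48x - 12y, so

    ∂Q/∂x = 48,    ∂P/∂y = 24,
    ∂Q/∂x - ∂P/∂y = 24.

D is the region x^2 + y^2 ≤ 1. Evaluating the double integral:

In polar coordinates (x = r cos θ, y = r sin θ, dA = r dr dθ) the integrand becomes 24, so

    ∬_D (24) dA = ∫_0^{2π} ∫_0^{1} (24) · r dr dθ.

Inner (r from 0 to 1): 12.
Outer (θ from 0 to 2π): 24π.

Therefore ∮_C P dx + Q dy = 24π.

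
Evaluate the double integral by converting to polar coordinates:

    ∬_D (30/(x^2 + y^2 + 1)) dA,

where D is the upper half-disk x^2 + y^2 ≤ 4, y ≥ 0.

The region D is 0 ≤ r ≤ 2, 0 ≤ θ ≤ π in polar coordinates, where x = r cos(θ), y = r sin(θ), and dA = r dr dθ.

Under the substitution, the integrand becomes 30/(r^2 + 1), so

    ∬_D (30/(x^2 + y^2 + 1)) dA = ∫_{0}^{π} ∫_{0}^{2} (30/(r^2 + 1)) · r dr dθ.

Inner integral (in r): ∫_{0}^{2} (30/(r^2 + 1)) · r dr = log(30517578125).

Outer integral (in θ): ∫_{0}^{π} (log(30517578125)) dθ = log(30517578125^π).

Therefore ∬_D (30/(x^2 + y^2 + 1)) dA = log(30517578125^π).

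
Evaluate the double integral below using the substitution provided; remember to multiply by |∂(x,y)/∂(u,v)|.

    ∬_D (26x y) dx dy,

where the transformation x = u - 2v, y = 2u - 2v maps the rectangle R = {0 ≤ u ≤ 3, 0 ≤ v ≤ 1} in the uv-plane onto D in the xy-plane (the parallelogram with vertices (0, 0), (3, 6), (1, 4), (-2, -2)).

Compute the Jacobian determinant of (x, y) with respect to (u, v):

    ∂(x,y)/∂(u,v) = | 1  -2 | = (1)(-2) - (-2)(2) = 2.
                   | 2  -2 |

Its absolute value is |J| = 2 (the area scaling factor).

Substituting x = u - 2v, y = 2u - 2v into the integrand,

    26x y → 52u^2 - 156u v + 104v^2,

so the integral becomes

    ∬_R (52u^2 - 156u v + 104v^2) · |J| du dv = ∫_0^3 ∫_0^1 (104u^2 - 312u v + 208v^2) dv du.

Inner (v): 104u^2 - 156u + 208/3.
Outer (u): 442.

Therefore ∬_D (26x y) dx dy = 442.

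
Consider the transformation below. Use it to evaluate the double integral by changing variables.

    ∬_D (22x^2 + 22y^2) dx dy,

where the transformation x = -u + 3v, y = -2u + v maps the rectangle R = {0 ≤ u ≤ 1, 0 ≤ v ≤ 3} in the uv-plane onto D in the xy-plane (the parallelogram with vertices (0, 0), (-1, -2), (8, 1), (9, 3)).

Compute the Jacobian determinant of (x, y) with respect to (u, v):

    ∂(x,y)/∂(u,v) = | -1  3 | = (-1)(1) - (3)(-2) = 5.
                   | -2  1 |

Its absolute value is |J| = 5 (the area scaling factor).

Substituting x = -u + 3v, y = -2u + v into the integrand,

    22x^2 + 22y^2 → 110u^2 - 220u v + 220v^2,

so the integral becomes

    ∬_R (110u^2 - 220u v + 220v^2) · |J| du dv = ∫_0^1 ∫_0^3 (550u^2 - 1100u v + 1100v^2) dv du.

Inner (v): 1650u^2 - 4950u + 9900.
Outer (u): 7975.

Therefore ∬_D (22x^2 + 22y^2) dx dy = 7975.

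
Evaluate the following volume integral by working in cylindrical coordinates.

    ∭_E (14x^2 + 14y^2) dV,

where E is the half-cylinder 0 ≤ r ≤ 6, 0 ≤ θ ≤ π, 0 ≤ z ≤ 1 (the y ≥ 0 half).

In cylindrical coordinates, x = r cos(θ), y = r sin(θ), z = z, and dV = r dr dθ dz.

The integrand becomes 14r^2, so

    ∭_E (14x^2 + 14y^2) dV = ∫_{0}^{π} ∫_{0}^{6} ∫_{0}^{1} (14r^2) · r dz dr dθ.

Inner (z): 14r^3.
Middle (r from 0 to 6): 4536.
Outer (θ): 4536π.

Therefore the triple integral equals 4536π.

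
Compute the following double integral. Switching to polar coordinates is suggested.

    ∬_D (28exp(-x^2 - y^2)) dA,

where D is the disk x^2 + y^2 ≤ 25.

The region D is 0 ≤ r ≤ 5, 0 ≤ θ ≤ 2π in polar coordinates, where x = r cos(θ), y = r sin(θ), and dA = r dr dθ.

Under the substitution, the integrand becomes 28exp(-r^2), so

    ∬_D (28exp(-x^2 - y^2)) dA = ∫_{0}^{2π} ∫_{0}^{5} (28exp(-r^2)) · r dr dθ.

Inner integral (in r): ∫_{0}^{5} (28exp(-r^2)) · r dr = 14 - 14exp(-25).

Outer integral (in θ): ∫_{0}^{2π} (14 - 14exp(-25)) dθ = -28π exp(-25) + 28π.

Therefore ∬_D (28exp(-x^2 - y^2)) dA = -28π exp(-25) + 28π.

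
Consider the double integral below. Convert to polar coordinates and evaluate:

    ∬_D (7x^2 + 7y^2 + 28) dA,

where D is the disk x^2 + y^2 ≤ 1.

The region D is 0 ≤ r ≤ 1, 0 ≤ θ ≤ 2π in polar coordinates, where x = r cos(θ), y = r sin(θ), and dA = r dr dθ.

Under the substitution, the integrand becomes 7r^2 + 28, so

    ∬_D (7x^2 + 7y^2 + 28) dA = ∫_{0}^{2π} ∫_{0}^{1} (7r^2 + 28) · r dr dθ.

Inner integral (in r): ∫_{0}^{1} (7r^2 + 28) · r dr = 63/4.

Outer integral (in θ): ∫_{0}^{2π} (63/4) dθ = 63π/2.

Therefore ∬_D (7x^2 + 7y^2 + 28) dA = 63π/2.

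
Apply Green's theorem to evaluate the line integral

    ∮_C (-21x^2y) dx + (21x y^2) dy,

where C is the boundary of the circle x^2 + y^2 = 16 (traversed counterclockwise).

Green's theorem converts the closed line integral into a double integral over the enclosed region D:

    ∮_C P dx + Q dy = ∬_D (∂Q/∂x - ∂P/∂y) dA.

Here P = -21x^2y, Q = 21x y^2, so

    ∂Q/∂x = 21y^2,    ∂P/∂y = -21x^2,
    ∂Q/∂x - ∂P/∂y = 21x^2 + 21y^2.

D is the region x^2 + y^2 ≤ 16. Evaluating the double integral:

In polar coordinates (x = r cos θ, y = r sin θ, dA = r dr dθ) the integrand becomes 21r^2, so

    ∬_D (21x^2 + 21y^2) dA = ∫_0^{2π} ∫_0^{4} (21r^2) · r dr dθ.

Inner (r from 0 to 4): 1344.
Outer (θ from 0 to 2π): 2688π.

Therefore ∮_C P dx + Q dy = 2688π.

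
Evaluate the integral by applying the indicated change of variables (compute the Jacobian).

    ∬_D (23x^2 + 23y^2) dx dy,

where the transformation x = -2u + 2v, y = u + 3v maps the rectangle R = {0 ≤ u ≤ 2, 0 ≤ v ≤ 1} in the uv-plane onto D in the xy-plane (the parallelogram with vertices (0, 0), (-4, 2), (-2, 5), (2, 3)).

Compute the Jacobian determinant of (x, y) with respect to (u, v):

    ∂(x,y)/∂(u,v) = | -2  2 | = (-2)(3) - (2)(1) = -8.
                   | 1  3 |

Its absolute value is |J| = 8 (the area scaling factor).

Substituting x = -2u + 2v, y = u + 3v into the integrand,

    23x^2 + 23y^2 → 115u^2 - 46u v + 299v^2,

so the integral becomes

    ∬_R (115u^2 - 46u v + 299v^2) · |J| du dv = ∫_0^2 ∫_0^1 (920u^2 - 368u v + 2392v^2) dv du.

Inner (v): 920u^2 - 184u + 2392/3.
Outer (u): 3680.

Therefore ∬_D (23x^2 + 23y^2) dx dy = 3680.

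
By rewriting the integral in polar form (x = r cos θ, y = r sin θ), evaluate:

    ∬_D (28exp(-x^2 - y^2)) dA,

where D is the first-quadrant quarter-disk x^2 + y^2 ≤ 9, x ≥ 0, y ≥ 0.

The region D is 0 ≤ r ≤ 3, 0 ≤ θ ≤ π/2 in polar coordinates, where x = r cos(θ), y = r sin(θ), and dA = r dr dθ.

Under the substitution, the integrand becomes 28exp(-r^2), so

    ∬_D (28exp(-x^2 - y^2)) dA = ∫_{0}^{π/2} ∫_{0}^{3} (28exp(-r^2)) · r dr dθ.

Inner integral (in r): ∫_{0}^{3} (28exp(-r^2)) · r dr = 14 - 14exp(-9).

Outer integral (in θ): ∫_{0}^{π/2} (14 - 14exp(-9)) dθ = -7π exp(-9) + 7π.

Therefore ∬_D (28exp(-x^2 - y^2)) dA = -7π exp(-9) + 7π.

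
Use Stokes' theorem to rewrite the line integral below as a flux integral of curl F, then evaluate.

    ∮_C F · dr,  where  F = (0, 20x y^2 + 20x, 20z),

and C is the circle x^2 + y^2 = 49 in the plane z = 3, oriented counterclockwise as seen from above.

Let S be the flat disk x^2 + y^2 ≤ 49 in the plane z = 3, with upward unit normal n̂ = ẑ. By Stokes' theorem,

    ∮_C F · dr = ∬_S (∇ × F) · n̂ dS = ∬_D (curl F)_z dA,

where D is the disk x^2 + y^2 ≤ 49.

Compute the curl of F = (0, 20x y^2 + 20x, 20z):
    (∇ × F)_x = ∂F_z/∂y - ∂F_y/∂z = 0,
    (∇ × F)_y = ∂F_x/∂z - ∂F_z/∂x = 0,
    (∇ × F)_z = ∂F_y/∂x - ∂F_x/∂y = 20y^2 + 20.

On z = 3, (curl F)_z = 20y^2 + 20.

Convert to polar (x = r cos θ, y = r sin θ, dA = r dr dθ); the integrand becomes 20r^2sin(θ)^2 + 20, so

    ∬_D (curl F)_z dA = ∫_0^{2π} ∫_0^{7} (20r^2sin(θ)^2 + 20) · r dr dθ.

Inner (r from 0 to 7): 12005sin(θ)^2 + 490.
Outer (θ from 0 to 2π): 12985π.

Therefore ∮_C F · dr = 12985π.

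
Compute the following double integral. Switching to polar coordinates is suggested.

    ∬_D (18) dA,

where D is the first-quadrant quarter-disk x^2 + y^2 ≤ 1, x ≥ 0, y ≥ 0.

The region D is 0 ≤ r ≤ 1, 0 ≤ θ ≤ π/2 in polar coordinates, where x = r cos(θ), y = r sin(θ), and dA = r dr dθ.

Under the substitution, the integrand becomes 18, so

    ∬_D (18) dA = ∫_{0}^{π/2} ∫_{0}^{1} (18) · r dr dθ.

Inner integral (in r): ∫_{0}^{1} (18) · r dr = 9.

Outer integral (in θ): ∫_{0}^{π/2} (9) dθ = 9π/2.

Therefore ∬_D (18) dA = 9π/2.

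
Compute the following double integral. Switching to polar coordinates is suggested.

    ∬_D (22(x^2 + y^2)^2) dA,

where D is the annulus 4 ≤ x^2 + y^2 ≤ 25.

The region D is 2 ≤ r ≤ 5, 0 ≤ θ ≤ 2π in polar coordinates, where x = r cos(θ), y = r sin(θ), and dA = r dr dθ.

Under the substitution, the integrand becomes 22r^4, so

    ∬_D (22(x^2 + y^2)^2) dA = ∫_{0}^{2π} ∫_{2}^{5} (22r^4) · r dr dθ.

Inner integral (in r): ∫_{2}^{5} (22r^4) · r dr = 57057.

Outer integral (in θ): ∫_{0}^{2π} (57057) dθ = 114114π.

Therefore ∬_D (22(x^2 + y^2)^2) dA = 114114π.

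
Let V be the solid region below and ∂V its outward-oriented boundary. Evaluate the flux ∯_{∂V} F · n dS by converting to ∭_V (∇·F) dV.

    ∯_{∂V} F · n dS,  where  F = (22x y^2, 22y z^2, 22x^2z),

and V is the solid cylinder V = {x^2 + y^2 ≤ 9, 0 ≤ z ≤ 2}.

By the divergence theorem,

    ∯_{∂V} F · n dS = ∭_V (∇ · F) dV.

Compute the divergence:
    ∇ · F = ∂F_x/∂x + ∂F_y/∂y + ∂F_z/∂z = 22y^2 + 22z^2 + 22x^2 = 22x^2 + 22y^2 + 22z^2.

In cylindrical coordinates, x = r cos(θ), y = r sin(θ), z = z, dV = r dr dθ dz, with 0 ≤ r ≤ 3, 0 ≤ θ ≤ 2π, 0 ≤ z ≤ 2.

The integrand, after substitution and multiplying by the volume element, becomes (22r^2 + 22z^2) · r, so

    ∭_V (∇·F) dV = ∫_0^{2π} ∫_0^{3} ∫_0^{2} (22r^2 + 22z^2) · r dz dr dθ.

Inner (z from 0 to 2): 44r (r^2 + 4/3).
Middle (r from 0 to 3): 1155.
Outer (θ from 0 to 2π): 2310π.

Therefore ∯_{∂V} F · n dS = 2310π.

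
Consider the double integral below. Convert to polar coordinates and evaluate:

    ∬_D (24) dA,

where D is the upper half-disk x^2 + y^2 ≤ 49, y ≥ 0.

The region D is 0 ≤ r ≤ 7, 0 ≤ θ ≤ π in polar coordinates, where x = r cos(θ), y = r sin(θ), and dA = r dr dθ.

Under the substitution, the integrand becomes 24, so

    ∬_D (24) dA = ∫_{0}^{π} ∫_{0}^{7} (24) · r dr dθ.

Inner integral (in r): ∫_{0}^{7} (24) · r dr = 588.

Outer integral (in θ): ∫_{0}^{π} (588) dθ = 588π.

Therefore ∬_D (24) dA = 588π.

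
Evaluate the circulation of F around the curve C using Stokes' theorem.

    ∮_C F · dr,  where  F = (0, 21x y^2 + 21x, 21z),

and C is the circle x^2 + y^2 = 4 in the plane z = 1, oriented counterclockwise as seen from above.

Let S be the flat disk x^2 + y^2 ≤ 4 in the plane z = 1, with upward unit normal n̂ = ẑ. By Stokes' theorem,

    ∮_C F · dr = ∬_S (∇ × F) · n̂ dS = ∬_D (curl F)_z dA,

where D is the disk x^2 + y^2 ≤ 4.

Compute the curl of F = (0, 21x y^2 + 21x, 21z):
    (∇ × F)_x = ∂F_z/∂y - ∂F_y/∂z = 0,
    (∇ × F)_y = ∂F_x/∂z - ∂F_z/∂x = 0,
    (∇ × F)_z = ∂F_y/∂x - ∂F_x/∂y = 21y^2 + 21.

On z = 1, (curl F)_z = 21y^2 + 21.

Convert to polar (x = r cos θ, y = r sin θ, dA = r dr dθ); the integrand becomes 21r^2sin(θ)^2 + 21, so

    ∬_D (curl F)_z dA = ∫_0^{2π} ∫_0^{2} (21r^2sin(θ)^2 + 21) · r dr dθ.

Inner (r from 0 to 2): 84 - 42cos(2θ).
Outer (θ from 0 to 2π): 168π.

Therefore ∮_C F · dr = 168π.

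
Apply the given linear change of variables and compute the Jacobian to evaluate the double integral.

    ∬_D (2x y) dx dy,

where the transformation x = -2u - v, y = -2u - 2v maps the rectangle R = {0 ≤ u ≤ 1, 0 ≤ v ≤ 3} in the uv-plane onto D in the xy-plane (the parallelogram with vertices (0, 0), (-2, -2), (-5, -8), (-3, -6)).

Compute the Jacobian determinant of (x, y) with respect to (u, v):

    ∂(x,y)/∂(u,v) = | -2  -1 | = (-2)(-2) - (-1)(-2) = 2.
                   | -2  -2 |

Its absolute value is |J| = 2 (the area scaling factor).

Substituting x = -2u - v, y = -2u - 2v into the integrand,

    2x y → 8u^2 + 12u v + 4v^2,

so the integral becomes

    ∬_R (8u^2 + 12u v + 4v^2) · |J| du dv = ∫_0^1 ∫_0^3 (16u^2 + 24u v + 8v^2) dv du.

Inner (v): 48u^2 + 108u + 72.
Outer (u): 142.

Therefore ∬_D (2x y) dx dy = 142.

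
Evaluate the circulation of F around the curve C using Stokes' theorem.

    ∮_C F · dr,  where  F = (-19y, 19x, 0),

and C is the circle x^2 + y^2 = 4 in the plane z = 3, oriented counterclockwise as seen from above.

Let S be the flat disk x^2 + y^2 ≤ 4 in the plane z = 3, with upward unit normal n̂ = ẑ. By Stokes' theorem,

    ∮_C F · dr = ∬_S (∇ × F) · n̂ dS = ∬_D (curl F)_z dA,

where D is the disk x^2 + y^2 ≤ 4.

Compute the curl of F = (-19y, 19x, 0):
    (∇ × F)_x = ∂F_z/∂y - ∂F_y/∂z = 0,
    (∇ × F)_y = ∂F_x/∂z - ∂F_z/∂x = 0,
    (∇ × F)_z = ∂F_y/∂x - ∂F_x/∂y = 38.

On z = 3, (curl F)_z = 38.

Convert to polar (x = r cos θ, y = r sin θ, dA = r dr dθ); the integrand becomes 38, so

    ∬_D (curl F)_z dA = ∫_0^{2π} ∫_0^{2} (38) · r dr dθ.

Inner (r from 0 to 2): 76.
Outer (θ from 0 to 2π): 152π.

Therefore ∮_C F · dr = 152π.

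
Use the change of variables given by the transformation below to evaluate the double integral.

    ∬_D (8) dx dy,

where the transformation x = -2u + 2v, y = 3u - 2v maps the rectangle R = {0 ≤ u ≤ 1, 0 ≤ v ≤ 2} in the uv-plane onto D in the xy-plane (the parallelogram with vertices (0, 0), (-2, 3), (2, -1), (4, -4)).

Compute the Jacobian determinant of (x, y) with respect to (u, v):

    ∂(x,y)/∂(u,v) = | -2  2 | = (-2)(-2) - (2)(3) = -2.
                   | 3  -2 |

Its absolute value is |J| = 2 (the area scaling factor).

Substituting x = -2u + 2v, y = 3u - 2v into the integrand,

    8 → 8,

so the integral becomes

    ∬_R (8) · |J| du dv = ∫_0^1 ∫_0^2 (16) dv du.

Inner (v): 32.
Outer (u): 32.

Therefore ∬_D (8) dx dy = 32.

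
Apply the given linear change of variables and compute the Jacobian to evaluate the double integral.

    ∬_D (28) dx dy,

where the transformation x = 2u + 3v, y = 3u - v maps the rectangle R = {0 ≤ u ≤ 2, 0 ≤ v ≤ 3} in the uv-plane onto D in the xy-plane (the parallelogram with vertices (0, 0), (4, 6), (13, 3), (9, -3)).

Compute the Jacobian determinant of (x, y) with respect to (u, v):

    ∂(x,y)/∂(u,v) = | 2  3 | = (2)(-1) - (3)(3) = -11.
                   | 3  -1 |

Its absolute value is |J| = 11 (the area scaling factor).

Substituting x = 2u + 3v, y = 3u - v into the integrand,

    28 → 28,

so the integral becomes

    ∬_R (28) · |J| du dv = ∫_0^2 ∫_0^3 (308) dv du.

Inner (v): 924.
Outer (u): 1848.

Therefore ∬_D (28) dx dy = 1848.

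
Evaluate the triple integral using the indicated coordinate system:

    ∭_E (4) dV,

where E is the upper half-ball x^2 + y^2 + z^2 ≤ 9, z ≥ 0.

In spherical coordinates, x = ρ sin(φ) cos(θ), y = ρ sin(φ) sin(θ), z = ρ cos(φ), and dV = ρ^2 sin(φ) dρ dφ dθ.

The integrand becomes 4, so

    ∭_E (4) dV = ∫_{0}^{2π} ∫_{0}^{π/2} ∫_{0}^{3} (4) · ρ^2 sin(φ) dρ dφ dθ.

Inner (ρ): 36sin(φ).
Middle (φ): 36.
Outer (θ): 72π.

Therefore the triple integral equals 72π.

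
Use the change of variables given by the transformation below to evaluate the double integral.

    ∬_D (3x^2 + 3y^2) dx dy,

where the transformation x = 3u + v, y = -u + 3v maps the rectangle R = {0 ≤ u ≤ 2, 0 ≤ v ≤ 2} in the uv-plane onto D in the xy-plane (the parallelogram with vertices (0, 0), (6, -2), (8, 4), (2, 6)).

Compute the Jacobian determinant of (x, y) with respect to (u, v):

    ∂(x,y)/∂(u,v) = | 3  1 | = (3)(3) - (1)(-1) = 10.
                   | -1  3 |

Its absolute value is |J| = 10 (the area scaling factor).

Substituting x = 3u + v, y = -u + 3v into the integrand,

    3x^2 + 3y^2 → 30u^2 + 30v^2,

so the integral becomes

    ∬_R (30u^2 + 30v^2) · |J| du dv = ∫_0^2 ∫_0^2 (300u^2 + 300v^2) dv du.

Inner (v): 600u^2 + 800.
Outer (u): 3200.

Therefore ∬_D (3x^2 + 3y^2) dx dy = 3200.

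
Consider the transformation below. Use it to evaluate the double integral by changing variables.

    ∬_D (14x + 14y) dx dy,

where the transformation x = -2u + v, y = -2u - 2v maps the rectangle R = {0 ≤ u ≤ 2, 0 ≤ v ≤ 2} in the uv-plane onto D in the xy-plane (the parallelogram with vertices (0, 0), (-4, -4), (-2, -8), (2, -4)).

Compute the Jacobian determinant of (x, y) with respect to (u, v):

    ∂(x,y)/∂(u,v) = | -2  1 | = (-2)(-2) - (1)(-2) = 6.
                   | -2  -2 |

Its absolute value is |J| = 6 (the area scaling factor).

Substituting x = -2u + v, y = -2u - 2v into the integrand,

    14x + 14y → -56u - 14v,

so the integral becomes

    ∬_R (-56u - 14v) · |J| du dv = ∫_0^2 ∫_0^2 (-336u - 84v) dv du.

Inner (v): -672u - 168.
Outer (u): -1680.

Therefore ∬_D (14x + 14y) dx dy = -1680.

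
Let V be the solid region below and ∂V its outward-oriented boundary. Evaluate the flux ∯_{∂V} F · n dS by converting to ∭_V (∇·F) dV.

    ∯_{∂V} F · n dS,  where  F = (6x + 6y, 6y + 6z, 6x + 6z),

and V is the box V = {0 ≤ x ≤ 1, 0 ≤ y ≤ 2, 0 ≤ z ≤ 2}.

By the divergence theorem,

    ∯_{∂V} F · n dS = ∭_V (∇ · F) dV.

Compute the divergence:
    ∇ · F = ∂F_x/∂x + ∂F_y/∂y + ∂F_z/∂z = 6 + 6 + 6 = 18.

V is a rectangular box, so dV = dx dy dz with 0 ≤ x ≤ 1, 0 ≤ y ≤ 2, 0 ≤ z ≤ 2.

Integrate (18) over V as an iterated integral:

    ∭_V (∇·F) dV = ∫_0^{1} ∫_0^{2} ∫_0^{2} (18) dz dy dx.

Inner (z from 0 to 2): 36.
Middle (y from 0 to 2): 72.
Outer (x from 0 to 1): 72.

Therefore ∯_{∂V} F · n dS = 72.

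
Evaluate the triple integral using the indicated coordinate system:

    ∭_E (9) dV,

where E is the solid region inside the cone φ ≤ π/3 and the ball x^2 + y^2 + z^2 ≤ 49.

In spherical coordinates, x = ρ sin(φ) cos(θ), y = ρ sin(φ) sin(θ), z = ρ cos(φ), and dV = ρ^2 sin(φ) dρ dφ dθ.

The integrand becomes 9, so

    ∭_E (9) dV = ∫_{0}^{2π} ∫_{0}^{π/3} ∫_{0}^{7} (9) · ρ^2 sin(φ) dρ dφ dθ.

Inner (ρ): 1029sin(φ).
Middle (φ): 1029/2.
Outer (θ): 1029π.

Therefore the triple integral equals 1029π.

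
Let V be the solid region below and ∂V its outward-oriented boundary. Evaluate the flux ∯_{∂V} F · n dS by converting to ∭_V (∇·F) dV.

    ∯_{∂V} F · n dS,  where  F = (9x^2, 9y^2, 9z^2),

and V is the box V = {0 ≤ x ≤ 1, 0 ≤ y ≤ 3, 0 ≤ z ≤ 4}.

By the divergence theorem,

    ∯_{∂V} F · n dS = ∭_V (∇ · F) dV.

Compute the divergence:
    ∇ · F = ∂F_x/∂x + ∂F_y/∂y + ∂F_z/∂z = 18x + 18y + 18z.

V is a rectangular box, so dV = dx dy dz with 0 ≤ x ≤ 1, 0 ≤ y ≤ 3, 0 ≤ z ≤ 4.

Integrate (18x + 18y + 18z) over V as an iterated integral:

    ∭_V (∇·F) dV = ∫_0^{1} ∫_0^{3} ∫_0^{4} (18x + 18y + 18z) dz dy dx.

Inner (z from 0 to 4): 72x + 72y + 144.
Middle (y from 0 to 3): 216x + 756.
Outer (x from 0 to 1): 864.

Therefore ∯_{∂V} F · n dS = 864.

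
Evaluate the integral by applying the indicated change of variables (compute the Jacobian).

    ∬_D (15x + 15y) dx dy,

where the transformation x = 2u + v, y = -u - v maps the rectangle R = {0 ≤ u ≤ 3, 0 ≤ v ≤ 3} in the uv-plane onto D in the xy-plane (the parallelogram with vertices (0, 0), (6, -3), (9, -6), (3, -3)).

Compute the Jacobian determinant of (x, y) with respect to (u, v):

    ∂(x,y)/∂(u,v) = | 2  1 | = (2)(-1) - (1)(-1) = -1.
                   | -1  -1 |

Its absolute value is |J| = 1 (the area scaling factor).

Substituting x = 2u + v, y = -u - v into the integrand,

    15x + 15y → 15u,

so the integral becomes

    ∬_R (15u) · |J| du dv = ∫_0^3 ∫_0^3 (15u) dv du.

Inner (v): 45u.
Outer (u): 405/2.

Therefore ∬_D (15x + 15y) dx dy = 405/2.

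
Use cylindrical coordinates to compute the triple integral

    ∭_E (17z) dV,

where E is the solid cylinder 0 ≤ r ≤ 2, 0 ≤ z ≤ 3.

In cylindrical coordinates, x = r cos(θ), y = r sin(θ), z = z, and dV = r dr dθ dz.

The integrand becomes 17z, so

    ∭_E (17z) dV = ∫_{0}^{2π} ∫_{0}^{2} ∫_{0}^{3} (17z) · r dz dr dθ.

Inner (z): 153r/2.
Middle (r from 0 to 2): 153.
Outer (θ): 306π.

Therefore the triple integral equals 306π.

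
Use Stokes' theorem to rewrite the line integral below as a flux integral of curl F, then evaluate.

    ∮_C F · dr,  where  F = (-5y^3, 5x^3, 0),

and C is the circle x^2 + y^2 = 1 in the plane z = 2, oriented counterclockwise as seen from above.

Let S be the flat disk x^2 + y^2 ≤ 1 in the plane z = 2, with upward unit normal n̂ = ẑ. By Stokes' theorem,

    ∮_C F · dr = ∬_S (∇ × F) · n̂ dS = ∬_D (curl F)_z dA,

where D is the disk x^2 + y^2 ≤ 1.

Compute the curl of F = (-5y^3, 5x^3, 0):
    (∇ × F)_x = ∂F_z/∂y - ∂F_y/∂z = 0,
    (∇ × F)_y = ∂F_x/∂z - ∂F_z/∂x = 0,
    (∇ × F)_z = ∂F_y/∂x - ∂F_x/∂y = 15x^2 + 15y^2.

On z = 2, (curl F)_z = 15x^2 + 15y^2.

Convert to polar (x = r cos θ, y = r sin θ, dA = r dr dθ); the integrand becomes 15r^2, so

    ∬_D (curl F)_z dA = ∫_0^{2π} ∫_0^{1} (15r^2) · r dr dθ.

Inner (r from 0 to 1): 15/4.
Outer (θ from 0 to 2π): 15π/2.

Therefore ∮_C F · dr = 15π/2.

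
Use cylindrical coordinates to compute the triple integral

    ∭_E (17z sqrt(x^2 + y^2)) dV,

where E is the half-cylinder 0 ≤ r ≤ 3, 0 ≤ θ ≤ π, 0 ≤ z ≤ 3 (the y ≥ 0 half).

In cylindrical coordinates, x = r cos(θ), y = r sin(θ), z = z, and dV = r dr dθ dz.

The integrand becomes 17r z, so

    ∭_E (17z sqrt(x^2 + y^2)) dV = ∫_{0}^{π} ∫_{0}^{3} ∫_{0}^{3} (17r z) · r dz dr dθ.

Inner (z): 153r^2/2.
Middle (r from 0 to 3): 1377/2.
Outer (θ): 1377π/2.

Therefore the triple integral equals 1377π/2.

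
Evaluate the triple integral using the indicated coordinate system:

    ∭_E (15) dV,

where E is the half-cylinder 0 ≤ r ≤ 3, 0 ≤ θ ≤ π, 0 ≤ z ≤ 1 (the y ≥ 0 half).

In cylindrical coordinates, x = r cos(θ), y = r sin(θ), z = z, and dV = r dr dθ dz.

The integrand becomes 15, so

    ∭_E (15) dV = ∫_{0}^{π} ∫_{0}^{3} ∫_{0}^{1} (15) · r dz dr dθ.

Inner (z): 15r.
Middle (r from 0 to 3): 135/2.
Outer (θ): 135π/2.

Therefore the triple integral equals 135π/2.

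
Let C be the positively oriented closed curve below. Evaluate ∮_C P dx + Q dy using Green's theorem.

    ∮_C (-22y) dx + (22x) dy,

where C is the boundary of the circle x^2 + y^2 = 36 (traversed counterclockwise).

Green's theorem converts the closed line integral into a double integral over the enclosed region D:

    ∮_C P dx + Q dy = ∬_D (∂Q/∂x - ∂P/∂y) dA.

Here P = -22y, Q = 22x, so

    ∂Q/∂x = 22,    ∂P/∂y = -22,
    ∂Q/∂x - ∂P/∂y = 44.

D is the region x^2 + y^2 ≤ 36. Evaluating the double integral:

In polar coordinates (x = r cos θ, y = r sin θ, dA = r dr dθ) the integrand becomes 44, so

    ∬_D (44) dA = ∫_0^{2π} ∫_0^{6} (44) · r dr dθ.

Inner (r from 0 to 6): 792.
Outer (θ from 0 to 2π): 1584π.

Therefore ∮_C P dx + Q dy = 1584π.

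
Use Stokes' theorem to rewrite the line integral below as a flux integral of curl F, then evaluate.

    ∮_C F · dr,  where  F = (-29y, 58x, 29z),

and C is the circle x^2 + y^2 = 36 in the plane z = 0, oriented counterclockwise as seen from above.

Let S be the flat disk x^2 + y^2 ≤ 36 in the plane z = 0, with upward unit normal n̂ = ẑ. By Stokes' theorem,

    ∮_C F · dr = ∬_S (∇ × F) · n̂ dS = ∬_D (curl F)_z dA,

where D is the disk x^2 + y^2 ≤ 36.

Compute the curl of F = (-29y, 58x, 29z):
    (∇ × F)_x = ∂F_z/∂y - ∂F_y/∂z = 0,
    (∇ × F)_y = ∂F_x/∂z - ∂F_z/∂x = 0,
    (∇ × F)_z = ∂F_y/∂x - ∂F_x/∂y = 87.

On z = 0, (curl F)_z = 87.

Convert to polar (x = r cos θ, y = r sin θ, dA = r dr dθ); the integrand becomes 87, so

    ∬_D (curl F)_z dA = ∫_0^{2π} ∫_0^{6} (87) · r dr dθ.

Inner (r from 0 to 6): 1566.
Outer (θ from 0 to 2π): 3132π.

Therefore ∮_C F · dr = 3132π.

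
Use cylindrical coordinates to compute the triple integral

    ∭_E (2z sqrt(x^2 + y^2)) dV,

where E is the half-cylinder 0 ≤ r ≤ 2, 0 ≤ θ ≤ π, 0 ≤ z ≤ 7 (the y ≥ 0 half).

In cylindrical coordinates, x = r cos(θ), y = r sin(θ), z = z, and dV = r dr dθ dz.

The integrand becomes 2r z, so

    ∭_E (2z sqrt(x^2 + y^2)) dV = ∫_{0}^{π} ∫_{0}^{2} ∫_{0}^{7} (2r z) · r dz dr dθ.

Inner (z): 49r^2.
Middle (r from 0 to 2): 392/3.
Outer (θ): 392π/3.

Therefore the triple integral equals 392π/3.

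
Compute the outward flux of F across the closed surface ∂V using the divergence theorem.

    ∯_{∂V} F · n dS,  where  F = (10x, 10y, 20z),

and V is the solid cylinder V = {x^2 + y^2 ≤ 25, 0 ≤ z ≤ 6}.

By the divergence theorem,

    ∯_{∂V} F · n dS = ∭_V (∇ · F) dV.

Compute the divergence:
    ∇ · F = ∂F_x/∂x + ∂F_y/∂y + ∂F_z/∂z = 10 + 10 + 20 = 40.

In cylindrical coordinates, x = r cos(θ), y = r sin(θ), z = z, dV = r dr dθ dz, with 0 ≤ r ≤ 5, 0 ≤ θ ≤ 2π, 0 ≤ z ≤ 6.

The integrand, after substitution and multiplying by the volume element, becomes (40) · r, so

    ∭_V (∇·F) dV = ∫_0^{2π} ∫_0^{5} ∫_0^{6} (40) · r dz dr dθ.

Inner (z from 0 to 6): 240r.
Middle (r from 0 to 5): 3000.
Outer (θ from 0 to 2π): 6000π.

Therefore ∯_{∂V} F · n dS = 6000π.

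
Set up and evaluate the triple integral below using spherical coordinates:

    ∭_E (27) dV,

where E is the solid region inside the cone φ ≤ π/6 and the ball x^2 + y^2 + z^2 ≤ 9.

In spherical coordinates, x = ρ sin(φ) cos(θ), y = ρ sin(φ) sin(θ), z = ρ cos(φ), and dV = ρ^2 sin(φ) dρ dφ dθ.

The integrand becomes 27, so

    ∭_E (27) dV = ∫_{0}^{2π} ∫_{0}^{π/6} ∫_{0}^{3} (27) · ρ^2 sin(φ) dρ dφ dθ.

Inner (ρ): 243sin(φ).
Middle (φ): 243 - 243sqrt(3)/2.
Outer (θ): 243π (2 - sqrt(3)).

Therefore the triple integral equals 243π (2 - sqrt(3)).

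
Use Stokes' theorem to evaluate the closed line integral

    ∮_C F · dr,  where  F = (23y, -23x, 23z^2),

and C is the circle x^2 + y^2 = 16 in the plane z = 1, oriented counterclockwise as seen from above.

Let S be the flat disk x^2 + y^2 ≤ 16 in the plane z = 1, with upward unit normal n̂ = ẑ. By Stokes' theorem,

    ∮_C F · dr = ∬_S (∇ × F) · n̂ dS = ∬_D (curl F)_z dA,

where D is the disk x^2 + y^2 ≤ 16.

Compute the curl of F = (23y, -23x, 23z^2):
    (∇ × F)_x = ∂F_z/∂y - ∂F_y/∂z = 0,
    (∇ × F)_y = ∂F_x/∂z - ∂F_z/∂x = 0,
    (∇ × F)_z = ∂F_y/∂x - ∂F_x/∂y = -46.

On z = 1, (curl F)_z = -46.

Convert to polar (x = r cos θ, y = r sin θ, dA = r dr dθ); the integrand becomes -46, so

    ∬_D (curl F)_z dA = ∫_0^{2π} ∫_0^{4} (-46) · r dr dθ.

Inner (r from 0 to 4): -368.
Outer (θ from 0 to 2π): -736π.

Therefore ∮_C F · dr = -736π.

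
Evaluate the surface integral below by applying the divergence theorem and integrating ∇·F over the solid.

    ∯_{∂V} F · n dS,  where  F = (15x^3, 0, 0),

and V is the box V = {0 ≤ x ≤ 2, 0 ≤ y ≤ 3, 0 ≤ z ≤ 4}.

By the divergence theorem,

    ∯_{∂V} F · n dS = ∭_V (∇ · F) dV.

Compute the divergence:
    ∇ · F = ∂F_x/∂x + ∂F_y/∂y + ∂F_z/∂z = 45x^2 + 0 + 0 = 45x^2.

V is a rectangular box, so dV = dx dy dz with 0 ≤ x ≤ 2, 0 ≤ y ≤ 3, 0 ≤ z ≤ 4.

Integrate (45x^2) over V as an iterated integral:

    ∭_V (∇·F) dV = ∫_0^{2} ∫_0^{3} ∫_0^{4} (45x^2) dz dy dx.

Inner (z from 0 to 4): 180x^2.
Middle (y from 0 to 3): 540x^2.
Outer (x from 0 to 2): 1440.

Therefore ∯_{∂V} F · n dS = 1440.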